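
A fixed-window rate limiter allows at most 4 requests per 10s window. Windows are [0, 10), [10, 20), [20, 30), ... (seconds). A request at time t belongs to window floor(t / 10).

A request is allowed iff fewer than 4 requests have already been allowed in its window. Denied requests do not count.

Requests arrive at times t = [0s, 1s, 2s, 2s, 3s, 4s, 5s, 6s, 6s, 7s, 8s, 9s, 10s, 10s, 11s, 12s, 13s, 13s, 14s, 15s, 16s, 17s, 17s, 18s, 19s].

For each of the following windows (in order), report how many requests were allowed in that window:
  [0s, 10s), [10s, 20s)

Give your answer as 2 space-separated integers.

Answer: 4 4

Derivation:
Processing requests:
  req#1 t=0s (window 0): ALLOW
  req#2 t=1s (window 0): ALLOW
  req#3 t=2s (window 0): ALLOW
  req#4 t=2s (window 0): ALLOW
  req#5 t=3s (window 0): DENY
  req#6 t=4s (window 0): DENY
  req#7 t=5s (window 0): DENY
  req#8 t=6s (window 0): DENY
  req#9 t=6s (window 0): DENY
  req#10 t=7s (window 0): DENY
  req#11 t=8s (window 0): DENY
  req#12 t=9s (window 0): DENY
  req#13 t=10s (window 1): ALLOW
  req#14 t=10s (window 1): ALLOW
  req#15 t=11s (window 1): ALLOW
  req#16 t=12s (window 1): ALLOW
  req#17 t=13s (window 1): DENY
  req#18 t=13s (window 1): DENY
  req#19 t=14s (window 1): DENY
  req#20 t=15s (window 1): DENY
  req#21 t=16s (window 1): DENY
  req#22 t=17s (window 1): DENY
  req#23 t=17s (window 1): DENY
  req#24 t=18s (window 1): DENY
  req#25 t=19s (window 1): DENY

Allowed counts by window: 4 4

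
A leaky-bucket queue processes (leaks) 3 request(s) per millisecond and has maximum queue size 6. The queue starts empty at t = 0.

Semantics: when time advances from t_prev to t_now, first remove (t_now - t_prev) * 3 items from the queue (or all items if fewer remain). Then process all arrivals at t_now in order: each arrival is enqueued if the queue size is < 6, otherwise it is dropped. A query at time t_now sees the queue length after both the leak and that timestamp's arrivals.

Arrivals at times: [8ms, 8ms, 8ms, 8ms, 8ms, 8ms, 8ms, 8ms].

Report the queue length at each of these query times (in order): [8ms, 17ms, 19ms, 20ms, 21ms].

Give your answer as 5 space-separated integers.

Queue lengths at query times:
  query t=8ms: backlog = 6
  query t=17ms: backlog = 0
  query t=19ms: backlog = 0
  query t=20ms: backlog = 0
  query t=21ms: backlog = 0

Answer: 6 0 0 0 0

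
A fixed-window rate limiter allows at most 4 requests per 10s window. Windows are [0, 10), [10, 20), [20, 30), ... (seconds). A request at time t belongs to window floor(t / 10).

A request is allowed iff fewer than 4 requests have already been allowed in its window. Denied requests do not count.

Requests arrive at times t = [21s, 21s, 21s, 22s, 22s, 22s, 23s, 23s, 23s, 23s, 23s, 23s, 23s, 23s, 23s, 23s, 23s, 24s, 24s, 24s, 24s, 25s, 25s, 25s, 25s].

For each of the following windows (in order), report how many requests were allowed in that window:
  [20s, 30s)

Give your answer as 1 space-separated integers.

Processing requests:
  req#1 t=21s (window 2): ALLOW
  req#2 t=21s (window 2): ALLOW
  req#3 t=21s (window 2): ALLOW
  req#4 t=22s (window 2): ALLOW
  req#5 t=22s (window 2): DENY
  req#6 t=22s (window 2): DENY
  req#7 t=23s (window 2): DENY
  req#8 t=23s (window 2): DENY
  req#9 t=23s (window 2): DENY
  req#10 t=23s (window 2): DENY
  req#11 t=23s (window 2): DENY
  req#12 t=23s (window 2): DENY
  req#13 t=23s (window 2): DENY
  req#14 t=23s (window 2): DENY
  req#15 t=23s (window 2): DENY
  req#16 t=23s (window 2): DENY
  req#17 t=23s (window 2): DENY
  req#18 t=24s (window 2): DENY
  req#19 t=24s (window 2): DENY
  req#20 t=24s (window 2): DENY
  req#21 t=24s (window 2): DENY
  req#22 t=25s (window 2): DENY
  req#23 t=25s (window 2): DENY
  req#24 t=25s (window 2): DENY
  req#25 t=25s (window 2): DENY

Allowed counts by window: 4

Answer: 4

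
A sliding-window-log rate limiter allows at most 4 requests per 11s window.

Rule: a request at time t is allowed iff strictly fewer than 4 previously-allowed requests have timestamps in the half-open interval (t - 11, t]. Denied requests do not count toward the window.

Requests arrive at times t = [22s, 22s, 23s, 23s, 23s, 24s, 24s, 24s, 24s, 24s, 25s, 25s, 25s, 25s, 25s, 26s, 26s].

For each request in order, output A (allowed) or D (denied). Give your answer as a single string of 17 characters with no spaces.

Answer: AAAADDDDDDDDDDDDD

Derivation:
Tracking allowed requests in the window:
  req#1 t=22s: ALLOW
  req#2 t=22s: ALLOW
  req#3 t=23s: ALLOW
  req#4 t=23s: ALLOW
  req#5 t=23s: DENY
  req#6 t=24s: DENY
  req#7 t=24s: DENY
  req#8 t=24s: DENY
  req#9 t=24s: DENY
  req#10 t=24s: DENY
  req#11 t=25s: DENY
  req#12 t=25s: DENY
  req#13 t=25s: DENY
  req#14 t=25s: DENY
  req#15 t=25s: DENY
  req#16 t=26s: DENY
  req#17 t=26s: DENY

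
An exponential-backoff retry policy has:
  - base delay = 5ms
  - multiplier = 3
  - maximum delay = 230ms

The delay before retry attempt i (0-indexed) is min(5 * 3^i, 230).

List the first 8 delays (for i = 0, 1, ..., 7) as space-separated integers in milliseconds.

Answer: 5 15 45 135 230 230 230 230

Derivation:
Computing each delay:
  i=0: min(5*3^0, 230) = 5
  i=1: min(5*3^1, 230) = 15
  i=2: min(5*3^2, 230) = 45
  i=3: min(5*3^3, 230) = 135
  i=4: min(5*3^4, 230) = 230
  i=5: min(5*3^5, 230) = 230
  i=6: min(5*3^6, 230) = 230
  i=7: min(5*3^7, 230) = 230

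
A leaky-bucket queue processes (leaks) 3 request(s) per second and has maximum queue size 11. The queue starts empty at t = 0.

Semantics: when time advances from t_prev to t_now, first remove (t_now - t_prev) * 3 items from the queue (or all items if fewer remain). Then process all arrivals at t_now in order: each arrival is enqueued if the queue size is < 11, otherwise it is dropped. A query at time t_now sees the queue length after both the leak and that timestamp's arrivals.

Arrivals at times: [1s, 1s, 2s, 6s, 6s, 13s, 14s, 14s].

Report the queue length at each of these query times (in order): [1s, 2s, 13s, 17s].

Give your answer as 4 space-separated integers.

Queue lengths at query times:
  query t=1s: backlog = 2
  query t=2s: backlog = 1
  query t=13s: backlog = 1
  query t=17s: backlog = 0

Answer: 2 1 1 0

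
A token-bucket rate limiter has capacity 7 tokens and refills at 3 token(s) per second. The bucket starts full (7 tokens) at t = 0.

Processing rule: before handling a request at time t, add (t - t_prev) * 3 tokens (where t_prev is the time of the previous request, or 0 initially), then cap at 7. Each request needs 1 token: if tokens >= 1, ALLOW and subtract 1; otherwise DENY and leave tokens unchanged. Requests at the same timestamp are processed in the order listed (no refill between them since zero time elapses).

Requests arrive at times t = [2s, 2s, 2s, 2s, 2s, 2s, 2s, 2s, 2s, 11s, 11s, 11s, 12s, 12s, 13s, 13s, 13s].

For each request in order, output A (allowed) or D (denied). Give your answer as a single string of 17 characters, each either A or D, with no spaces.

Answer: AAAAAAADDAAAAAAAA

Derivation:
Simulating step by step:
  req#1 t=2s: ALLOW
  req#2 t=2s: ALLOW
  req#3 t=2s: ALLOW
  req#4 t=2s: ALLOW
  req#5 t=2s: ALLOW
  req#6 t=2s: ALLOW
  req#7 t=2s: ALLOW
  req#8 t=2s: DENY
  req#9 t=2s: DENY
  req#10 t=11s: ALLOW
  req#11 t=11s: ALLOW
  req#12 t=11s: ALLOW
  req#13 t=12s: ALLOW
  req#14 t=12s: ALLOW
  req#15 t=13s: ALLOW
  req#16 t=13s: ALLOW
  req#17 t=13s: ALLOW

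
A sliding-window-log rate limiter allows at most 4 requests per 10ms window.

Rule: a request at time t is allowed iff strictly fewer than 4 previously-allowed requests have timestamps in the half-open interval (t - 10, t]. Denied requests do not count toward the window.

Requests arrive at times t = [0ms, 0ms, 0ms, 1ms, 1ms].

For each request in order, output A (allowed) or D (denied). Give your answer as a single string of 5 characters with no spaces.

Answer: AAAAD

Derivation:
Tracking allowed requests in the window:
  req#1 t=0ms: ALLOW
  req#2 t=0ms: ALLOW
  req#3 t=0ms: ALLOW
  req#4 t=1ms: ALLOW
  req#5 t=1ms: DENY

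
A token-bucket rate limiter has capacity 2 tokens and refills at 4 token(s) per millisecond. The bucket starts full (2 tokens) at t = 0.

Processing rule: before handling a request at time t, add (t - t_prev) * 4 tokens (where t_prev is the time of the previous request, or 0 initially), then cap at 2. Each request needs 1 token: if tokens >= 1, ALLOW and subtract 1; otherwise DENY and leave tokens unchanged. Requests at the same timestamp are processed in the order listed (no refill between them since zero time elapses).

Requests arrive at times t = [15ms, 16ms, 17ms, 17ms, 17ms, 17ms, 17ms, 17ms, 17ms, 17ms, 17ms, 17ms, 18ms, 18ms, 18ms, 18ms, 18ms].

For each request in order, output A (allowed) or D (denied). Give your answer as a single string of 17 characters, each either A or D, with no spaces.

Answer: AAAADDDDDDDDAADDD

Derivation:
Simulating step by step:
  req#1 t=15ms: ALLOW
  req#2 t=16ms: ALLOW
  req#3 t=17ms: ALLOW
  req#4 t=17ms: ALLOW
  req#5 t=17ms: DENY
  req#6 t=17ms: DENY
  req#7 t=17ms: DENY
  req#8 t=17ms: DENY
  req#9 t=17ms: DENY
  req#10 t=17ms: DENY
  req#11 t=17ms: DENY
  req#12 t=17ms: DENY
  req#13 t=18ms: ALLOW
  req#14 t=18ms: ALLOW
  req#15 t=18ms: DENY
  req#16 t=18ms: DENY
  req#17 t=18ms: DENY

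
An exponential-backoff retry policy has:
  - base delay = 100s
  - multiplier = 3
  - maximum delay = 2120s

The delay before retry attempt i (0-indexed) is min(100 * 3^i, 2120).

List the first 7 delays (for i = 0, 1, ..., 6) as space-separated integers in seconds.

Answer: 100 300 900 2120 2120 2120 2120

Derivation:
Computing each delay:
  i=0: min(100*3^0, 2120) = 100
  i=1: min(100*3^1, 2120) = 300
  i=2: min(100*3^2, 2120) = 900
  i=3: min(100*3^3, 2120) = 2120
  i=4: min(100*3^4, 2120) = 2120
  i=5: min(100*3^5, 2120) = 2120
  i=6: min(100*3^6, 2120) = 2120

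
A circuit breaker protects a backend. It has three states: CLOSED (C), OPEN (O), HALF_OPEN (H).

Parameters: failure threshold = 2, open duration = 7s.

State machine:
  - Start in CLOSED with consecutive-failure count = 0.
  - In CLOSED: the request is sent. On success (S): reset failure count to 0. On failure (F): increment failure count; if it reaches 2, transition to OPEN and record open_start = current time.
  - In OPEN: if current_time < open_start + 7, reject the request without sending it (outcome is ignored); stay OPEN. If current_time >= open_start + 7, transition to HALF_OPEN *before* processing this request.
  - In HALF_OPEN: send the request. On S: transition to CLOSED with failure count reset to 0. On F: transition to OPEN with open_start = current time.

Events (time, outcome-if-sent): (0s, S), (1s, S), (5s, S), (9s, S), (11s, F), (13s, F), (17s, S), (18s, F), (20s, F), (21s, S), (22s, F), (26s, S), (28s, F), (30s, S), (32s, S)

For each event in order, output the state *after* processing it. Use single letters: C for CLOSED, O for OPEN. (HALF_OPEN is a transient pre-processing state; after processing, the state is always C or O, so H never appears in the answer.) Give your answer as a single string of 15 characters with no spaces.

State after each event:
  event#1 t=0s outcome=S: state=CLOSED
  event#2 t=1s outcome=S: state=CLOSED
  event#3 t=5s outcome=S: state=CLOSED
  event#4 t=9s outcome=S: state=CLOSED
  event#5 t=11s outcome=F: state=CLOSED
  event#6 t=13s outcome=F: state=OPEN
  event#7 t=17s outcome=S: state=OPEN
  event#8 t=18s outcome=F: state=OPEN
  event#9 t=20s outcome=F: state=OPEN
  event#10 t=21s outcome=S: state=OPEN
  event#11 t=22s outcome=F: state=OPEN
  event#12 t=26s outcome=S: state=OPEN
  event#13 t=28s outcome=F: state=OPEN
  event#14 t=30s outcome=S: state=OPEN
  event#15 t=32s outcome=S: state=OPEN

Answer: CCCCCOOOOOOOOOO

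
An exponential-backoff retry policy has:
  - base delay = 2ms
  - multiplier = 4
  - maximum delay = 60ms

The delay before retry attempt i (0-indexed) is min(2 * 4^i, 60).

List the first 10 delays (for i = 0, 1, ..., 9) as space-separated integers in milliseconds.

Computing each delay:
  i=0: min(2*4^0, 60) = 2
  i=1: min(2*4^1, 60) = 8
  i=2: min(2*4^2, 60) = 32
  i=3: min(2*4^3, 60) = 60
  i=4: min(2*4^4, 60) = 60
  i=5: min(2*4^5, 60) = 60
  i=6: min(2*4^6, 60) = 60
  i=7: min(2*4^7, 60) = 60
  i=8: min(2*4^8, 60) = 60
  i=9: min(2*4^9, 60) = 60

Answer: 2 8 32 60 60 60 60 60 60 60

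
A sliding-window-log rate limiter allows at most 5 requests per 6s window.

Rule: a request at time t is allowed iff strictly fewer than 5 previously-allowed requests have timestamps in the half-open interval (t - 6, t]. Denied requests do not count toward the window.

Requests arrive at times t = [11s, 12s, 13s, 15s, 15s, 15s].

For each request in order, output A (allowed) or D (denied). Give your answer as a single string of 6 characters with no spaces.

Tracking allowed requests in the window:
  req#1 t=11s: ALLOW
  req#2 t=12s: ALLOW
  req#3 t=13s: ALLOW
  req#4 t=15s: ALLOW
  req#5 t=15s: ALLOW
  req#6 t=15s: DENY

Answer: AAAAAD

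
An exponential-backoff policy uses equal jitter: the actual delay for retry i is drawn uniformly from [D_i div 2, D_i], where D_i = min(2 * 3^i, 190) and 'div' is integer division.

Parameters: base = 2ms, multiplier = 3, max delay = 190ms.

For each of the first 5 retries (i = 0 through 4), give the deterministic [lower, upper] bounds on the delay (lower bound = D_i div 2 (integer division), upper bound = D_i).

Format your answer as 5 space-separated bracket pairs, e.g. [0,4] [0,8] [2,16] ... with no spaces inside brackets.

Answer: [1,2] [3,6] [9,18] [27,54] [81,162]

Derivation:
Computing bounds per retry:
  i=0: D_i=min(2*3^0,190)=2, bounds=[1,2]
  i=1: D_i=min(2*3^1,190)=6, bounds=[3,6]
  i=2: D_i=min(2*3^2,190)=18, bounds=[9,18]
  i=3: D_i=min(2*3^3,190)=54, bounds=[27,54]
  i=4: D_i=min(2*3^4,190)=162, bounds=[81,162]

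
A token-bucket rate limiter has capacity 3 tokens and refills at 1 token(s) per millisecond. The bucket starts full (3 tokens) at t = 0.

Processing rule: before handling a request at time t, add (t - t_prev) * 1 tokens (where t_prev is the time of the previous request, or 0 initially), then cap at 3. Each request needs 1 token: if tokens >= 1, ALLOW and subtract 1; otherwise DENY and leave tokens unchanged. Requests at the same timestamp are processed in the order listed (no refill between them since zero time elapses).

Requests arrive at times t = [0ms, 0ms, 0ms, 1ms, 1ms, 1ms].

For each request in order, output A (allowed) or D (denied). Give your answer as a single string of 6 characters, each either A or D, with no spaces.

Answer: AAAADD

Derivation:
Simulating step by step:
  req#1 t=0ms: ALLOW
  req#2 t=0ms: ALLOW
  req#3 t=0ms: ALLOW
  req#4 t=1ms: ALLOW
  req#5 t=1ms: DENY
  req#6 t=1ms: DENY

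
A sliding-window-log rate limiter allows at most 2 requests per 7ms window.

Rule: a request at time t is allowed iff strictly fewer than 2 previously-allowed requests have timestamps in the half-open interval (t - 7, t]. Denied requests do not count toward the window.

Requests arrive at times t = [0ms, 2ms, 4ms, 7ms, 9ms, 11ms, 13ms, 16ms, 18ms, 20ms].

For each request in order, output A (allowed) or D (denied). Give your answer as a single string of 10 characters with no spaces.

Tracking allowed requests in the window:
  req#1 t=0ms: ALLOW
  req#2 t=2ms: ALLOW
  req#3 t=4ms: DENY
  req#4 t=7ms: ALLOW
  req#5 t=9ms: ALLOW
  req#6 t=11ms: DENY
  req#7 t=13ms: DENY
  req#8 t=16ms: ALLOW
  req#9 t=18ms: ALLOW
  req#10 t=20ms: DENY

Answer: AADAADDAAD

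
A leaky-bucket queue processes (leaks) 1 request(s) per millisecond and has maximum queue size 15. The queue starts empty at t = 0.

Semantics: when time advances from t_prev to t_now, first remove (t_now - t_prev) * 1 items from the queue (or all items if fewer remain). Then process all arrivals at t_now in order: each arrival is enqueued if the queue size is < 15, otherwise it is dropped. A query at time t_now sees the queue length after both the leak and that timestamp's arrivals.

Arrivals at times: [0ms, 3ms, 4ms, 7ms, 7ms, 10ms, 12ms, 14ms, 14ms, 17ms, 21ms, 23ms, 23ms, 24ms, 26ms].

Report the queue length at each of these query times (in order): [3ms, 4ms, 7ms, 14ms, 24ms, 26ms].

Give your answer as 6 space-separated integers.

Queue lengths at query times:
  query t=3ms: backlog = 1
  query t=4ms: backlog = 1
  query t=7ms: backlog = 2
  query t=14ms: backlog = 2
  query t=24ms: backlog = 2
  query t=26ms: backlog = 1

Answer: 1 1 2 2 2 1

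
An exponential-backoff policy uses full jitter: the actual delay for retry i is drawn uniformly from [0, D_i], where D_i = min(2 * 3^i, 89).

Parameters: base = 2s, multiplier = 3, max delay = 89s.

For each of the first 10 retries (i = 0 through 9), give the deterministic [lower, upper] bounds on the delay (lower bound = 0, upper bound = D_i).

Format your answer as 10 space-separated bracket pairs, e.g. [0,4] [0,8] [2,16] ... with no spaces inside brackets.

Computing bounds per retry:
  i=0: D_i=min(2*3^0,89)=2, bounds=[0,2]
  i=1: D_i=min(2*3^1,89)=6, bounds=[0,6]
  i=2: D_i=min(2*3^2,89)=18, bounds=[0,18]
  i=3: D_i=min(2*3^3,89)=54, bounds=[0,54]
  i=4: D_i=min(2*3^4,89)=89, bounds=[0,89]
  i=5: D_i=min(2*3^5,89)=89, bounds=[0,89]
  i=6: D_i=min(2*3^6,89)=89, bounds=[0,89]
  i=7: D_i=min(2*3^7,89)=89, bounds=[0,89]
  i=8: D_i=min(2*3^8,89)=89, bounds=[0,89]
  i=9: D_i=min(2*3^9,89)=89, bounds=[0,89]

Answer: [0,2] [0,6] [0,18] [0,54] [0,89] [0,89] [0,89] [0,89] [0,89] [0,89]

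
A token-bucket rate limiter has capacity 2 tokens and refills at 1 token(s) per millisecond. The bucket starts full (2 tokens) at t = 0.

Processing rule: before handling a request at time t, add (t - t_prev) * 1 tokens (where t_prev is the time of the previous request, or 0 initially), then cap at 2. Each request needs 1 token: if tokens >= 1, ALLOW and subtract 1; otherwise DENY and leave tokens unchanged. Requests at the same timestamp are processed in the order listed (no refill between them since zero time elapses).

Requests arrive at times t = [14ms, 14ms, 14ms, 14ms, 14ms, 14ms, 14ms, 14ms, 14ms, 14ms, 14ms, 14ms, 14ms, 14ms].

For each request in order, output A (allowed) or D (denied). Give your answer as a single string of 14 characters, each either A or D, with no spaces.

Answer: AADDDDDDDDDDDD

Derivation:
Simulating step by step:
  req#1 t=14ms: ALLOW
  req#2 t=14ms: ALLOW
  req#3 t=14ms: DENY
  req#4 t=14ms: DENY
  req#5 t=14ms: DENY
  req#6 t=14ms: DENY
  req#7 t=14ms: DENY
  req#8 t=14ms: DENY
  req#9 t=14ms: DENY
  req#10 t=14ms: DENY
  req#11 t=14ms: DENY
  req#12 t=14ms: DENY
  req#13 t=14ms: DENY
  req#14 t=14ms: DENY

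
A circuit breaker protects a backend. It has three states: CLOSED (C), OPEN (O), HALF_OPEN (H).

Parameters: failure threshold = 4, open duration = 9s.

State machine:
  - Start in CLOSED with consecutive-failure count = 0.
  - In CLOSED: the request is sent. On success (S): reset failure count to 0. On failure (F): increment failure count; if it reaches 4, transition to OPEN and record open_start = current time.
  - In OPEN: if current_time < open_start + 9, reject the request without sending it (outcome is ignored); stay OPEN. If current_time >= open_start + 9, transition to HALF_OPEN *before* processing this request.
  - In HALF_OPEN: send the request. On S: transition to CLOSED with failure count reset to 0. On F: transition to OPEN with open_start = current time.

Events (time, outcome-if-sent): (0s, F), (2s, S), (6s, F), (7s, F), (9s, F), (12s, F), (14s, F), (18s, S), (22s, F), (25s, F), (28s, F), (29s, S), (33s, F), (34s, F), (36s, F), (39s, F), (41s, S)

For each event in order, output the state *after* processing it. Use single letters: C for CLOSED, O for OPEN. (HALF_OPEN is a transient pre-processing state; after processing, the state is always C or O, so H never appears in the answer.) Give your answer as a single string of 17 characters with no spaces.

Answer: CCCCCOOOOOOOOOOOO

Derivation:
State after each event:
  event#1 t=0s outcome=F: state=CLOSED
  event#2 t=2s outcome=S: state=CLOSED
  event#3 t=6s outcome=F: state=CLOSED
  event#4 t=7s outcome=F: state=CLOSED
  event#5 t=9s outcome=F: state=CLOSED
  event#6 t=12s outcome=F: state=OPEN
  event#7 t=14s outcome=F: state=OPEN
  event#8 t=18s outcome=S: state=OPEN
  event#9 t=22s outcome=F: state=OPEN
  event#10 t=25s outcome=F: state=OPEN
  event#11 t=28s outcome=F: state=OPEN
  event#12 t=29s outcome=S: state=OPEN
  event#13 t=33s outcome=F: state=OPEN
  event#14 t=34s outcome=F: state=OPEN
  event#15 t=36s outcome=F: state=OPEN
  event#16 t=39s outcome=F: state=OPEN
  event#17 t=41s outcome=S: state=OPEN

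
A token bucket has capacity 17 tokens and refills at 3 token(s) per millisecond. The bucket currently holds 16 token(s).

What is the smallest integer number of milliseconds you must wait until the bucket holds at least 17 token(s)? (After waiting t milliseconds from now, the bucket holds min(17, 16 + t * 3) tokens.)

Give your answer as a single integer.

Answer: 1

Derivation:
Need 16 + t * 3 >= 17, so t >= 1/3.
Smallest integer t = ceil(1/3) = 1.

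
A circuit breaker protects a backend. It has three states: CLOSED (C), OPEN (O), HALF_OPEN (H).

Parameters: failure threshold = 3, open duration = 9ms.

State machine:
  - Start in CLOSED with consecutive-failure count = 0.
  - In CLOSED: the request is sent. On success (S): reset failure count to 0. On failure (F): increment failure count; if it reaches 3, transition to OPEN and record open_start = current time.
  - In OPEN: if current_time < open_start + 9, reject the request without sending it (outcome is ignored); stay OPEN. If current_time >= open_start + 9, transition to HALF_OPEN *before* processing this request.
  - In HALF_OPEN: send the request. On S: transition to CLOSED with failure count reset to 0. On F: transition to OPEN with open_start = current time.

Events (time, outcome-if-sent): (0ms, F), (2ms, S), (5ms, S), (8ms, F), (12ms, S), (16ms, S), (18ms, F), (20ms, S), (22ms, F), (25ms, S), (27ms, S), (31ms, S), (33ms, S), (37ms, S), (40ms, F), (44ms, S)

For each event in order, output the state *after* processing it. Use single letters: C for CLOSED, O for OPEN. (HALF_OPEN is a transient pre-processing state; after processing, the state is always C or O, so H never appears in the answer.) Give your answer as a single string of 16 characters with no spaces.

State after each event:
  event#1 t=0ms outcome=F: state=CLOSED
  event#2 t=2ms outcome=S: state=CLOSED
  event#3 t=5ms outcome=S: state=CLOSED
  event#4 t=8ms outcome=F: state=CLOSED
  event#5 t=12ms outcome=S: state=CLOSED
  event#6 t=16ms outcome=S: state=CLOSED
  event#7 t=18ms outcome=F: state=CLOSED
  event#8 t=20ms outcome=S: state=CLOSED
  event#9 t=22ms outcome=F: state=CLOSED
  event#10 t=25ms outcome=S: state=CLOSED
  event#11 t=27ms outcome=S: state=CLOSED
  event#12 t=31ms outcome=S: state=CLOSED
  event#13 t=33ms outcome=S: state=CLOSED
  event#14 t=37ms outcome=S: state=CLOSED
  event#15 t=40ms outcome=F: state=CLOSED
  event#16 t=44ms outcome=S: state=CLOSED

Answer: CCCCCCCCCCCCCCCC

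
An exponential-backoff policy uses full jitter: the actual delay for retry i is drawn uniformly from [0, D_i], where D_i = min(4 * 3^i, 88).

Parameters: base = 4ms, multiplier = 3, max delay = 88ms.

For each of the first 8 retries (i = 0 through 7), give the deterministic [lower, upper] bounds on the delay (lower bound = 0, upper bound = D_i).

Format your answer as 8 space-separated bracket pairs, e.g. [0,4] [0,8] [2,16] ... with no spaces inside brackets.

Answer: [0,4] [0,12] [0,36] [0,88] [0,88] [0,88] [0,88] [0,88]

Derivation:
Computing bounds per retry:
  i=0: D_i=min(4*3^0,88)=4, bounds=[0,4]
  i=1: D_i=min(4*3^1,88)=12, bounds=[0,12]
  i=2: D_i=min(4*3^2,88)=36, bounds=[0,36]
  i=3: D_i=min(4*3^3,88)=88, bounds=[0,88]
  i=4: D_i=min(4*3^4,88)=88, bounds=[0,88]
  i=5: D_i=min(4*3^5,88)=88, bounds=[0,88]
  i=6: D_i=min(4*3^6,88)=88, bounds=[0,88]
  i=7: D_i=min(4*3^7,88)=88, bounds=[0,88]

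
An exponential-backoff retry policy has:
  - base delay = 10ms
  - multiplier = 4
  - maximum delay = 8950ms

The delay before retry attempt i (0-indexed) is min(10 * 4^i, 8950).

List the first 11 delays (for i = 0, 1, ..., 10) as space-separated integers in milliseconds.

Computing each delay:
  i=0: min(10*4^0, 8950) = 10
  i=1: min(10*4^1, 8950) = 40
  i=2: min(10*4^2, 8950) = 160
  i=3: min(10*4^3, 8950) = 640
  i=4: min(10*4^4, 8950) = 2560
  i=5: min(10*4^5, 8950) = 8950
  i=6: min(10*4^6, 8950) = 8950
  i=7: min(10*4^7, 8950) = 8950
  i=8: min(10*4^8, 8950) = 8950
  i=9: min(10*4^9, 8950) = 8950
  i=10: min(10*4^10, 8950) = 8950

Answer: 10 40 160 640 2560 8950 8950 8950 8950 8950 8950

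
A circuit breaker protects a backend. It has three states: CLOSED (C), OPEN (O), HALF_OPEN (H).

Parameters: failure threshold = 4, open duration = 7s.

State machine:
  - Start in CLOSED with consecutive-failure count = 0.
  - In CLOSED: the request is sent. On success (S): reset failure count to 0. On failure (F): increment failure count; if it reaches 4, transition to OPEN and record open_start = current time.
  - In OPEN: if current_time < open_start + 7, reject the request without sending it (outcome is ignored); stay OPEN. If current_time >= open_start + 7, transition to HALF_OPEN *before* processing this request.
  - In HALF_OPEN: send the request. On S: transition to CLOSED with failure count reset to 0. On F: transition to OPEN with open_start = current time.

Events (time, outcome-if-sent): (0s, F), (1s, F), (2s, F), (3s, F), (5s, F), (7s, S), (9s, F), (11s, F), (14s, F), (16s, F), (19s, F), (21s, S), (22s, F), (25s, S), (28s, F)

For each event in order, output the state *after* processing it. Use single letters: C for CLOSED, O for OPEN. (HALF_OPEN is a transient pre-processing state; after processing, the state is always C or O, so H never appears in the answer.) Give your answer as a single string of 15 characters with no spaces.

State after each event:
  event#1 t=0s outcome=F: state=CLOSED
  event#2 t=1s outcome=F: state=CLOSED
  event#3 t=2s outcome=F: state=CLOSED
  event#4 t=3s outcome=F: state=OPEN
  event#5 t=5s outcome=F: state=OPEN
  event#6 t=7s outcome=S: state=OPEN
  event#7 t=9s outcome=F: state=OPEN
  event#8 t=11s outcome=F: state=OPEN
  event#9 t=14s outcome=F: state=OPEN
  event#10 t=16s outcome=F: state=OPEN
  event#11 t=19s outcome=F: state=OPEN
  event#12 t=21s outcome=S: state=OPEN
  event#13 t=22s outcome=F: state=OPEN
  event#14 t=25s outcome=S: state=OPEN
  event#15 t=28s outcome=F: state=OPEN

Answer: CCCOOOOOOOOOOOO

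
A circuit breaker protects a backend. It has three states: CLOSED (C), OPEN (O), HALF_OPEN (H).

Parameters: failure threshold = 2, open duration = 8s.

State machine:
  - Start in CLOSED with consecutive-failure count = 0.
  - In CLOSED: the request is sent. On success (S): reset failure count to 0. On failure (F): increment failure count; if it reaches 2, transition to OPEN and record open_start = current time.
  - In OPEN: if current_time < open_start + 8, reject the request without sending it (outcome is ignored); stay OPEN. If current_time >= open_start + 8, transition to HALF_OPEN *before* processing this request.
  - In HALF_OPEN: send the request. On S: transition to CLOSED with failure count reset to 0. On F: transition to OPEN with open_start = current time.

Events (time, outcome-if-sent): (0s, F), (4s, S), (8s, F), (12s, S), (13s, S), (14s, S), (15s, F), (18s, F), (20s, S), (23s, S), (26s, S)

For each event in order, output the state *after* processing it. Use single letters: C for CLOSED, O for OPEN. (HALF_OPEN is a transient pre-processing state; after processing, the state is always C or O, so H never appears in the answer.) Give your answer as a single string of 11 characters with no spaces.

State after each event:
  event#1 t=0s outcome=F: state=CLOSED
  event#2 t=4s outcome=S: state=CLOSED
  event#3 t=8s outcome=F: state=CLOSED
  event#4 t=12s outcome=S: state=CLOSED
  event#5 t=13s outcome=S: state=CLOSED
  event#6 t=14s outcome=S: state=CLOSED
  event#7 t=15s outcome=F: state=CLOSED
  event#8 t=18s outcome=F: state=OPEN
  event#9 t=20s outcome=S: state=OPEN
  event#10 t=23s outcome=S: state=OPEN
  event#11 t=26s outcome=S: state=CLOSED

Answer: CCCCCCCOOOC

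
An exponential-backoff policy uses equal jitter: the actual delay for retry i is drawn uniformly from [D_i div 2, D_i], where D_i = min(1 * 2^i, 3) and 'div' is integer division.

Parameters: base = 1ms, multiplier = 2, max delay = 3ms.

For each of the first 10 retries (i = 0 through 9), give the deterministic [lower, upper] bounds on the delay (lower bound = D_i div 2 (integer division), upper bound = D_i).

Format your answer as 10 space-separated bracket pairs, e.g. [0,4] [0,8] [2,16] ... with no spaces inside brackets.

Computing bounds per retry:
  i=0: D_i=min(1*2^0,3)=1, bounds=[0,1]
  i=1: D_i=min(1*2^1,3)=2, bounds=[1,2]
  i=2: D_i=min(1*2^2,3)=3, bounds=[1,3]
  i=3: D_i=min(1*2^3,3)=3, bounds=[1,3]
  i=4: D_i=min(1*2^4,3)=3, bounds=[1,3]
  i=5: D_i=min(1*2^5,3)=3, bounds=[1,3]
  i=6: D_i=min(1*2^6,3)=3, bounds=[1,3]
  i=7: D_i=min(1*2^7,3)=3, bounds=[1,3]
  i=8: D_i=min(1*2^8,3)=3, bounds=[1,3]
  i=9: D_i=min(1*2^9,3)=3, bounds=[1,3]

Answer: [0,1] [1,2] [1,3] [1,3] [1,3] [1,3] [1,3] [1,3] [1,3] [1,3]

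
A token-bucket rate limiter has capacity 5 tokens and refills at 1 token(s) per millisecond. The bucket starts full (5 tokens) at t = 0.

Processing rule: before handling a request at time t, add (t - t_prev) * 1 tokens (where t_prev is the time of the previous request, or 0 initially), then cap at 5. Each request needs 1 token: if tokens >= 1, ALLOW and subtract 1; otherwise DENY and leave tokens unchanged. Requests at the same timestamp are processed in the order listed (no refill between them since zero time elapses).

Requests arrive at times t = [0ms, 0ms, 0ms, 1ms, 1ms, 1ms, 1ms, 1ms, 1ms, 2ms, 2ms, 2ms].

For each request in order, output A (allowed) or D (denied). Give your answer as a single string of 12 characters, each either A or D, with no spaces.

Answer: AAAAAADDDADD

Derivation:
Simulating step by step:
  req#1 t=0ms: ALLOW
  req#2 t=0ms: ALLOW
  req#3 t=0ms: ALLOW
  req#4 t=1ms: ALLOW
  req#5 t=1ms: ALLOW
  req#6 t=1ms: ALLOW
  req#7 t=1ms: DENY
  req#8 t=1ms: DENY
  req#9 t=1ms: DENY
  req#10 t=2ms: ALLOW
  req#11 t=2ms: DENY
  req#12 t=2ms: DENY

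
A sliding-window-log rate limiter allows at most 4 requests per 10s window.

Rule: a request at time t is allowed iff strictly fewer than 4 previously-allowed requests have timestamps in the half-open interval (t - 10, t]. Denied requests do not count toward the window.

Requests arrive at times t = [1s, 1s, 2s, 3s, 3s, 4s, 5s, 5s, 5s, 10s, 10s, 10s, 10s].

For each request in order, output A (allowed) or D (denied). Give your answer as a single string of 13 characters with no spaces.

Tracking allowed requests in the window:
  req#1 t=1s: ALLOW
  req#2 t=1s: ALLOW
  req#3 t=2s: ALLOW
  req#4 t=3s: ALLOW
  req#5 t=3s: DENY
  req#6 t=4s: DENY
  req#7 t=5s: DENY
  req#8 t=5s: DENY
  req#9 t=5s: DENY
  req#10 t=10s: DENY
  req#11 t=10s: DENY
  req#12 t=10s: DENY
  req#13 t=10s: DENY

Answer: AAAADDDDDDDDD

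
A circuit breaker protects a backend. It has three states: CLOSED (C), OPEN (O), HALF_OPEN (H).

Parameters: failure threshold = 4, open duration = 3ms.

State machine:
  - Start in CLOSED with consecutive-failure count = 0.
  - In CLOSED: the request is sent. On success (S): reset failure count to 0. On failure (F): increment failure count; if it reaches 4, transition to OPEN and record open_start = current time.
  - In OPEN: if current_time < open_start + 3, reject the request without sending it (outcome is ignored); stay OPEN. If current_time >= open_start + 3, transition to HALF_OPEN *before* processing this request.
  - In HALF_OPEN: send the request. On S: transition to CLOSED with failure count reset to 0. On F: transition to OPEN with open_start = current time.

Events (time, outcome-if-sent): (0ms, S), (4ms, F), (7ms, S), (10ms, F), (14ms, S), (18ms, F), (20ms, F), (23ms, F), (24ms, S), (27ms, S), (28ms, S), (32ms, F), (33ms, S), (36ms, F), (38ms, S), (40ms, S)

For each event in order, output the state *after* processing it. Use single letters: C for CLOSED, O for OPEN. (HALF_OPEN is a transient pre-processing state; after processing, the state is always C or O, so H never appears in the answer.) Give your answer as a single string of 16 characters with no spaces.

Answer: CCCCCCCCCCCCCCCC

Derivation:
State after each event:
  event#1 t=0ms outcome=S: state=CLOSED
  event#2 t=4ms outcome=F: state=CLOSED
  event#3 t=7ms outcome=S: state=CLOSED
  event#4 t=10ms outcome=F: state=CLOSED
  event#5 t=14ms outcome=S: state=CLOSED
  event#6 t=18ms outcome=F: state=CLOSED
  event#7 t=20ms outcome=F: state=CLOSED
  event#8 t=23ms outcome=F: state=CLOSED
  event#9 t=24ms outcome=S: state=CLOSED
  event#10 t=27ms outcome=S: state=CLOSED
  event#11 t=28ms outcome=S: state=CLOSED
  event#12 t=32ms outcome=F: state=CLOSED
  event#13 t=33ms outcome=S: state=CLOSED
  event#14 t=36ms outcome=F: state=CLOSED
  event#15 t=38ms outcome=S: state=CLOSED
  event#16 t=40ms outcome=S: state=CLOSED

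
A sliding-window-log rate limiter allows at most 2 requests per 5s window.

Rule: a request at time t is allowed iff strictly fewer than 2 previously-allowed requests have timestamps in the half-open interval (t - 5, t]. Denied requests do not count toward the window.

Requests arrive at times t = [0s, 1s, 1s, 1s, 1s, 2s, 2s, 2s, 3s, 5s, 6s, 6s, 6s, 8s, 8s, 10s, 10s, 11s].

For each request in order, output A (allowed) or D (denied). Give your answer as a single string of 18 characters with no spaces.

Tracking allowed requests in the window:
  req#1 t=0s: ALLOW
  req#2 t=1s: ALLOW
  req#3 t=1s: DENY
  req#4 t=1s: DENY
  req#5 t=1s: DENY
  req#6 t=2s: DENY
  req#7 t=2s: DENY
  req#8 t=2s: DENY
  req#9 t=3s: DENY
  req#10 t=5s: ALLOW
  req#11 t=6s: ALLOW
  req#12 t=6s: DENY
  req#13 t=6s: DENY
  req#14 t=8s: DENY
  req#15 t=8s: DENY
  req#16 t=10s: ALLOW
  req#17 t=10s: DENY
  req#18 t=11s: ALLOW

Answer: AADDDDDDDAADDDDADA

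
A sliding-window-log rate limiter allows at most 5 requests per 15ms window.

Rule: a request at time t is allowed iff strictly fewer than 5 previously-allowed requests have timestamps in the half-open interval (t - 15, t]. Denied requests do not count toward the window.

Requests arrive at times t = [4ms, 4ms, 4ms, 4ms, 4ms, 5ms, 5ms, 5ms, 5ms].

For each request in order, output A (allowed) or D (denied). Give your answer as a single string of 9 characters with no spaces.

Answer: AAAAADDDD

Derivation:
Tracking allowed requests in the window:
  req#1 t=4ms: ALLOW
  req#2 t=4ms: ALLOW
  req#3 t=4ms: ALLOW
  req#4 t=4ms: ALLOW
  req#5 t=4ms: ALLOW
  req#6 t=5ms: DENY
  req#7 t=5ms: DENY
  req#8 t=5ms: DENY
  req#9 t=5ms: DENY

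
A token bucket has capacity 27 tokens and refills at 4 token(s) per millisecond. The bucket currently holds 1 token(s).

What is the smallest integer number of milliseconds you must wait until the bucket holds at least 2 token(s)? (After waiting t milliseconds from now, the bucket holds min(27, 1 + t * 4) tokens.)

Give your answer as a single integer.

Answer: 1

Derivation:
Need 1 + t * 4 >= 2, so t >= 1/4.
Smallest integer t = ceil(1/4) = 1.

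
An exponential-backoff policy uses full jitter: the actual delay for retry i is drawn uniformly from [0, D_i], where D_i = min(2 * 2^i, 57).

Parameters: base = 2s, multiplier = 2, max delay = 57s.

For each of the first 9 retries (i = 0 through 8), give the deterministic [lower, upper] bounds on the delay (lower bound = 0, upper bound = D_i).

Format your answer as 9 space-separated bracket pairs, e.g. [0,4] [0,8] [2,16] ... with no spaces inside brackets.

Answer: [0,2] [0,4] [0,8] [0,16] [0,32] [0,57] [0,57] [0,57] [0,57]

Derivation:
Computing bounds per retry:
  i=0: D_i=min(2*2^0,57)=2, bounds=[0,2]
  i=1: D_i=min(2*2^1,57)=4, bounds=[0,4]
  i=2: D_i=min(2*2^2,57)=8, bounds=[0,8]
  i=3: D_i=min(2*2^3,57)=16, bounds=[0,16]
  i=4: D_i=min(2*2^4,57)=32, bounds=[0,32]
  i=5: D_i=min(2*2^5,57)=57, bounds=[0,57]
  i=6: D_i=min(2*2^6,57)=57, bounds=[0,57]
  i=7: D_i=min(2*2^7,57)=57, bounds=[0,57]
  i=8: D_i=min(2*2^8,57)=57, bounds=[0,57]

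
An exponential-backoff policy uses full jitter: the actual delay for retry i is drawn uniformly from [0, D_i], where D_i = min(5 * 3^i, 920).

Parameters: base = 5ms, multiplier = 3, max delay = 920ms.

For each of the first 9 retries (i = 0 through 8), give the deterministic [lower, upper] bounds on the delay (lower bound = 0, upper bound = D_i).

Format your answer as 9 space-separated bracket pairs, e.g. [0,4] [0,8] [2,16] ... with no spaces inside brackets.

Answer: [0,5] [0,15] [0,45] [0,135] [0,405] [0,920] [0,920] [0,920] [0,920]

Derivation:
Computing bounds per retry:
  i=0: D_i=min(5*3^0,920)=5, bounds=[0,5]
  i=1: D_i=min(5*3^1,920)=15, bounds=[0,15]
  i=2: D_i=min(5*3^2,920)=45, bounds=[0,45]
  i=3: D_i=min(5*3^3,920)=135, bounds=[0,135]
  i=4: D_i=min(5*3^4,920)=405, bounds=[0,405]
  i=5: D_i=min(5*3^5,920)=920, bounds=[0,920]
  i=6: D_i=min(5*3^6,920)=920, bounds=[0,920]
  i=7: D_i=min(5*3^7,920)=920, bounds=[0,920]
  i=8: D_i=min(5*3^8,920)=920, bounds=[0,920]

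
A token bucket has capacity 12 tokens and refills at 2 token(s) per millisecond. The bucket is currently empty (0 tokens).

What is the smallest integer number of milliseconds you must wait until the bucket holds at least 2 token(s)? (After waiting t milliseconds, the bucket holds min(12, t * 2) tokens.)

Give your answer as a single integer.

Answer: 1

Derivation:
Need t * 2 >= 2, so t >= 2/2.
Smallest integer t = ceil(2/2) = 1.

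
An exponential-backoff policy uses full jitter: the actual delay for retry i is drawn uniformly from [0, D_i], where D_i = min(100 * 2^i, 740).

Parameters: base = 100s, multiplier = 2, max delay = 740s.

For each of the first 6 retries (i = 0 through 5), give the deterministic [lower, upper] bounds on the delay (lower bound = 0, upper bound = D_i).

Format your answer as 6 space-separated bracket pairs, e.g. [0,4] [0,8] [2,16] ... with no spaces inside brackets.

Computing bounds per retry:
  i=0: D_i=min(100*2^0,740)=100, bounds=[0,100]
  i=1: D_i=min(100*2^1,740)=200, bounds=[0,200]
  i=2: D_i=min(100*2^2,740)=400, bounds=[0,400]
  i=3: D_i=min(100*2^3,740)=740, bounds=[0,740]
  i=4: D_i=min(100*2^4,740)=740, bounds=[0,740]
  i=5: D_i=min(100*2^5,740)=740, bounds=[0,740]

Answer: [0,100] [0,200] [0,400] [0,740] [0,740] [0,740]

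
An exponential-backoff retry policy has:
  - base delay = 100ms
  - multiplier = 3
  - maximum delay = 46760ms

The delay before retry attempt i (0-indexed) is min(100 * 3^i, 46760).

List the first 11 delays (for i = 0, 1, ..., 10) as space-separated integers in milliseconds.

Answer: 100 300 900 2700 8100 24300 46760 46760 46760 46760 46760

Derivation:
Computing each delay:
  i=0: min(100*3^0, 46760) = 100
  i=1: min(100*3^1, 46760) = 300
  i=2: min(100*3^2, 46760) = 900
  i=3: min(100*3^3, 46760) = 2700
  i=4: min(100*3^4, 46760) = 8100
  i=5: min(100*3^5, 46760) = 24300
  i=6: min(100*3^6, 46760) = 46760
  i=7: min(100*3^7, 46760) = 46760
  i=8: min(100*3^8, 46760) = 46760
  i=9: min(100*3^9, 46760) = 46760
  i=10: min(100*3^10, 46760) = 46760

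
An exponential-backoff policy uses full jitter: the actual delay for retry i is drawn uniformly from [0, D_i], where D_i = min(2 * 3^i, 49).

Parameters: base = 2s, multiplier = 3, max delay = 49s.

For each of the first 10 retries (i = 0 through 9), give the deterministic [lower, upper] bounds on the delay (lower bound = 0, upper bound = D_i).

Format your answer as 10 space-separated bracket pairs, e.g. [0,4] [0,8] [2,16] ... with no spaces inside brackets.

Answer: [0,2] [0,6] [0,18] [0,49] [0,49] [0,49] [0,49] [0,49] [0,49] [0,49]

Derivation:
Computing bounds per retry:
  i=0: D_i=min(2*3^0,49)=2, bounds=[0,2]
  i=1: D_i=min(2*3^1,49)=6, bounds=[0,6]
  i=2: D_i=min(2*3^2,49)=18, bounds=[0,18]
  i=3: D_i=min(2*3^3,49)=49, bounds=[0,49]
  i=4: D_i=min(2*3^4,49)=49, bounds=[0,49]
  i=5: D_i=min(2*3^5,49)=49, bounds=[0,49]
  i=6: D_i=min(2*3^6,49)=49, bounds=[0,49]
  i=7: D_i=min(2*3^7,49)=49, bounds=[0,49]
  i=8: D_i=min(2*3^8,49)=49, bounds=[0,49]
  i=9: D_i=min(2*3^9,49)=49, bounds=[0,49]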